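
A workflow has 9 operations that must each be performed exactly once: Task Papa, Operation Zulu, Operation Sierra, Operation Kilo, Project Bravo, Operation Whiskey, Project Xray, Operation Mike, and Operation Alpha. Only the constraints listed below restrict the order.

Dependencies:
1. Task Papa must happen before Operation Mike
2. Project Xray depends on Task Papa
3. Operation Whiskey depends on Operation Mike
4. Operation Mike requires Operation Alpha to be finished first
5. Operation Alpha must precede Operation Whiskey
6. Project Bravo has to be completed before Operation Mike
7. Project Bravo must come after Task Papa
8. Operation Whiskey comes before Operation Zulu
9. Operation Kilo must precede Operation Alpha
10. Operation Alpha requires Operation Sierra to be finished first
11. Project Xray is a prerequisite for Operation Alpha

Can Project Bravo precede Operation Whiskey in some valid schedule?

Yes

Every valid ordering already has Project Bravo before Operation Whiskey (the constraints require it), so in particular at least one does.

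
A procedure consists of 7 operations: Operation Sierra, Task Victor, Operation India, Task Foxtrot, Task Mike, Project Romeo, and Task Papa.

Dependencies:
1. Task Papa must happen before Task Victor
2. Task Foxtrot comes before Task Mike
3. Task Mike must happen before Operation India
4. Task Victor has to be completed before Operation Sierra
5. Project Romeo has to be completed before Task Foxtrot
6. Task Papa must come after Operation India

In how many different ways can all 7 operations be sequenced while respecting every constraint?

1

Only Project Romeo has no prerequisites, so it must go first.
Continuing from there, at each step only one operation has all its prerequisites placed, so the ordering is fully determined — there is exactly 1.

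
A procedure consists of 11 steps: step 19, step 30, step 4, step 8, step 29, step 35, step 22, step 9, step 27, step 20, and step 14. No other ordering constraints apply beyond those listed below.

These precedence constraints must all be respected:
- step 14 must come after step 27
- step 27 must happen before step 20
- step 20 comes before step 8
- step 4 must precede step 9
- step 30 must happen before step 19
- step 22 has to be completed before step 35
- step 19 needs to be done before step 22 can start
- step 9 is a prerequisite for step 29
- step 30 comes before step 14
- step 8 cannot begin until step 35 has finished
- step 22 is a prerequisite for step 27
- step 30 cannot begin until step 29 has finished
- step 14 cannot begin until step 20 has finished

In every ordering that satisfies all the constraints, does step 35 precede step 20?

Nothing in the constraints links step 35 and step 20; they are unordered relative to each other.
There exist valid orderings with step 20 before step 35, so step 35 is not required to come first.

No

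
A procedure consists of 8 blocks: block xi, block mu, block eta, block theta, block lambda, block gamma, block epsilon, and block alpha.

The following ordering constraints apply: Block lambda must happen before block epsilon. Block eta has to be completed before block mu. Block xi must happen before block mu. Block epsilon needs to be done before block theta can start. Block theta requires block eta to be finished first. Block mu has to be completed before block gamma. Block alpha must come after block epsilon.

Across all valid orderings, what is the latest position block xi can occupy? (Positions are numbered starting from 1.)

Following every chain forward from block xi, the blocks that must come later are block mu, block gamma — 2 of them.
With 2 mandatory successors out of 8 blocks total, the latest slot for block xi is 8−2 = 6, and it's reachable by doing all non-successors before block xi.

6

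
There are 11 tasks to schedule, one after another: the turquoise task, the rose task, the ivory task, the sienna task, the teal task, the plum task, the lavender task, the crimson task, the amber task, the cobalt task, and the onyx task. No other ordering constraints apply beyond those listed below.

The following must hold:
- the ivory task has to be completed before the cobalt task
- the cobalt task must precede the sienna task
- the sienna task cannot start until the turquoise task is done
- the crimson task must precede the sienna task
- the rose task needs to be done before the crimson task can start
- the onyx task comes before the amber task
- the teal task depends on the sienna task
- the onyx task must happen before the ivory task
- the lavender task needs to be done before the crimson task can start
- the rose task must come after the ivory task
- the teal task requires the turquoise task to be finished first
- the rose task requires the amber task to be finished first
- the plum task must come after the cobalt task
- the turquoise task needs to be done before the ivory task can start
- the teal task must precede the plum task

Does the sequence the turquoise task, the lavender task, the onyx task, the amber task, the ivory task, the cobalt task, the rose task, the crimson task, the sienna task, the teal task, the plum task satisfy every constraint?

Yes

Going through the constraints one by one, each required predecessor appears earlier in the sequence than its dependent — e.g. the turquoise task (position 1) is before the teal task (position 10), as required.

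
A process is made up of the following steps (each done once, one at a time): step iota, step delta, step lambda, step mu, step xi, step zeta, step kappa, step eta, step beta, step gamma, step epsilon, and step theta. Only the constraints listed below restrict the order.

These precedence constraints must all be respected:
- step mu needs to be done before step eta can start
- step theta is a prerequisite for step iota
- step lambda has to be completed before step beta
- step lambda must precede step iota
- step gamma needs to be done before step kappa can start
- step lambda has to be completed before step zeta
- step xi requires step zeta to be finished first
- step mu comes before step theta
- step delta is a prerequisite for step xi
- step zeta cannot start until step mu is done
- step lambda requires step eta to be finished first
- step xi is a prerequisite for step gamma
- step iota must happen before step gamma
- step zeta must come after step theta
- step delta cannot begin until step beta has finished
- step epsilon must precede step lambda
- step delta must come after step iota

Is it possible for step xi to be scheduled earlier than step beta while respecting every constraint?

No

The constraints give a chain step beta → step delta → step xi, which forces step beta before step xi.
So no valid ordering can have step xi before step beta.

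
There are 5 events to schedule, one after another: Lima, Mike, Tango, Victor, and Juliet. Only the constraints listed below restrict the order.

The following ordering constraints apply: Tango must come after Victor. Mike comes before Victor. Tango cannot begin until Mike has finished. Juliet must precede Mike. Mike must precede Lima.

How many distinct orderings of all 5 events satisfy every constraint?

3

Juliet is the only event with nothing required before it, so every ordering starts there.
Enumerating by repeatedly choosing an available event (one whose prerequisites are all placed) gives 3 distinct complete orderings.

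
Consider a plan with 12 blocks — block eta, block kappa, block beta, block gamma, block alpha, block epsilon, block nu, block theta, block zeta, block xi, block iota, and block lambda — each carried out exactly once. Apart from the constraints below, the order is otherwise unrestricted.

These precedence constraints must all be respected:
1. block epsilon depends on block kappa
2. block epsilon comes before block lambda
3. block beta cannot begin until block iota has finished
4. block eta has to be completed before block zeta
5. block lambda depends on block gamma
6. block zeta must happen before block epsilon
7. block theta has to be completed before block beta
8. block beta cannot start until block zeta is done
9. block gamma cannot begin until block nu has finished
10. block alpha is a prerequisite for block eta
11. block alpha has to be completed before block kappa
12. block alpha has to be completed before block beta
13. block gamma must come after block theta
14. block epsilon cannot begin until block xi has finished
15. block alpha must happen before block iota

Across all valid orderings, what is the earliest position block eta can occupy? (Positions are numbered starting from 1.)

2

Working backwards through the constraints from block eta, its only required predecessor is block alpha.
With 1 mandatory predecessor, the earliest block eta can sit is position 1+1 = 2, and placing just that one first achieves it.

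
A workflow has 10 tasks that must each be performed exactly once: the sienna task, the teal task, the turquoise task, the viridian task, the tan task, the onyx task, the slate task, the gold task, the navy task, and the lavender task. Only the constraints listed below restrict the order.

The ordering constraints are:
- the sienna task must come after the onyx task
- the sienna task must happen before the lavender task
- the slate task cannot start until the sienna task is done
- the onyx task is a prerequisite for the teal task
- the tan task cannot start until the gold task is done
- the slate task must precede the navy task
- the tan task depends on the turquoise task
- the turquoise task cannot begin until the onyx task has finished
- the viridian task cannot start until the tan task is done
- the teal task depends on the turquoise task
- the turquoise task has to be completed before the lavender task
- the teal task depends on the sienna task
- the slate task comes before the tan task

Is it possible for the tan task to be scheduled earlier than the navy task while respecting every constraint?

Yes

Nothing in the constraints forces the navy task before the tan task — there is no chain from the navy task to the tan task.
So a valid ordering placing the tan task earlier than the navy task exists.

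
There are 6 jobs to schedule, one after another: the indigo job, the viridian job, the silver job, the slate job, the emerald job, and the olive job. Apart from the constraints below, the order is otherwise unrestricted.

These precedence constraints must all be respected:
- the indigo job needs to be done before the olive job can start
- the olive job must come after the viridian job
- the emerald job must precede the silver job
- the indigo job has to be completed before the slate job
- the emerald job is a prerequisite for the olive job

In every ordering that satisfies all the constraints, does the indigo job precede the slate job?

Following the dependencies: the indigo job → the slate job.
So the indigo job must precede the slate job in any valid ordering.

Yes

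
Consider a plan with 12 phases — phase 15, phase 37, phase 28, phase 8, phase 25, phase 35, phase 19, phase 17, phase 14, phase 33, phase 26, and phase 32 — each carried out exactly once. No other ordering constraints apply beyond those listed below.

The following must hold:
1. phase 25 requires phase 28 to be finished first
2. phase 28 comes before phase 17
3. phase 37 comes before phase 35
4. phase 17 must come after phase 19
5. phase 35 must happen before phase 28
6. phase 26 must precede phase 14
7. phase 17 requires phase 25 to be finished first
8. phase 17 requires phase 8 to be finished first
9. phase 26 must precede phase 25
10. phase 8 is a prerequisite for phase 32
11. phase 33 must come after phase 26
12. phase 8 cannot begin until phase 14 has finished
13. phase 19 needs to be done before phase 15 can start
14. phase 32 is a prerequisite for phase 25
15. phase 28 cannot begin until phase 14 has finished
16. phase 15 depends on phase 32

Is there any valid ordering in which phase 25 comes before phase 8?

There is a dependency chain phase 8 → phase 32 → phase 25, so phase 25 always comes after phase 8.
So no valid ordering can have phase 25 before phase 8.

No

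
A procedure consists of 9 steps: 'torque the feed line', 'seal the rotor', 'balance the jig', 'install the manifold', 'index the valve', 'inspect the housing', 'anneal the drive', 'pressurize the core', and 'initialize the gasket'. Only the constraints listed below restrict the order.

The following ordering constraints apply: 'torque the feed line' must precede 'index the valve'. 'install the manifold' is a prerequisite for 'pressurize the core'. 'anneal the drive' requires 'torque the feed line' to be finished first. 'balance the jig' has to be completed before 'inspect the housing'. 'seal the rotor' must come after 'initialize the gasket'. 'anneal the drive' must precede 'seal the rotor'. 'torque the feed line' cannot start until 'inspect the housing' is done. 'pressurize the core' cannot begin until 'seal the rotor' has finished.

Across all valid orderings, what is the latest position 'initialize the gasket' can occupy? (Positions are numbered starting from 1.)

7

Every step that must follow 'initialize the gasket' has to come after it. Tracing all chains starting from 'initialize the gasket', those steps are: 'seal the rotor', 'pressurize the core' — 2 in total.
So at least 2 steps follow 'initialize the gasket', putting 'initialize the gasket' no later than position 7. That position is achievable by scheduling everything else first.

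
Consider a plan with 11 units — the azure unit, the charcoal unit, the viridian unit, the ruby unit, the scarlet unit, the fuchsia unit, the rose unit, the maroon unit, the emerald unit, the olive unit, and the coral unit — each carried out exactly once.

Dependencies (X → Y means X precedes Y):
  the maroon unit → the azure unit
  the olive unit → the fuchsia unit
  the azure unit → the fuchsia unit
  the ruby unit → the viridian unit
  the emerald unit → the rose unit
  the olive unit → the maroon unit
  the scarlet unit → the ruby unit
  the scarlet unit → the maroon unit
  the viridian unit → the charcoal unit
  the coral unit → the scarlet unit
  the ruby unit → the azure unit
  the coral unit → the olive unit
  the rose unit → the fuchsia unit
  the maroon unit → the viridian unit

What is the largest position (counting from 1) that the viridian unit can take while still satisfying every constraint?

The only unit forced after the viridian unit (directly or by a chain) is the charcoal unit.
So at least 1 unit follows the viridian unit, putting the viridian unit no later than position 10. That position is achievable by scheduling everything else first.

10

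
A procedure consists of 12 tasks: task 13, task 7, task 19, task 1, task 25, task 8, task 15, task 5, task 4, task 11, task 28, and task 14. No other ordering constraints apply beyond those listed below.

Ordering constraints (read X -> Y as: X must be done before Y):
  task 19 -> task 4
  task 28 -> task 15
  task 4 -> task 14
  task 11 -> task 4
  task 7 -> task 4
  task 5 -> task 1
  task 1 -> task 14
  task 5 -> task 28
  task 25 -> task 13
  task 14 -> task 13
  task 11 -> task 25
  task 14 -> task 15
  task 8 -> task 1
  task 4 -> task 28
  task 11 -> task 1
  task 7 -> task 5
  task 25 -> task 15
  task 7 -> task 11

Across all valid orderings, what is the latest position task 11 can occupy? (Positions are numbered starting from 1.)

Following every chain forward from task 11, the tasks that must come later are task 13, task 1, task 25, task 15, task 4, task 28, task 14 — 7 of them.
With 7 mandatory successors out of 12 tasks total, the latest slot for task 11 is 12−7 = 5, and it's reachable by doing all non-successors before task 11.

5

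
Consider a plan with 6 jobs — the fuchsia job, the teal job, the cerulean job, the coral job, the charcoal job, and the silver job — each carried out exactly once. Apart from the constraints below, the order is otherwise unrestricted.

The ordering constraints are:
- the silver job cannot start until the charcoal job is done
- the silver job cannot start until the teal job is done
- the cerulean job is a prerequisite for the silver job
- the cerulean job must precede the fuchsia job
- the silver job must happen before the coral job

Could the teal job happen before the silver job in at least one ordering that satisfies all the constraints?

The teal job is actually forced before the silver job by the constraints, so certainly some valid ordering has the teal job first.

Yes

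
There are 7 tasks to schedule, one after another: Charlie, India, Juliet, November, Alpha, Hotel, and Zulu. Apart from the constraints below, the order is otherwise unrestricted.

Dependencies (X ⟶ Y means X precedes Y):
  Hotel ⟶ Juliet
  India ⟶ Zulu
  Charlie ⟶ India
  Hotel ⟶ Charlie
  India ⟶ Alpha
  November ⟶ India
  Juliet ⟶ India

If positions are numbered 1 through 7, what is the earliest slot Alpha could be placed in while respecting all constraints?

Every task that must precede Alpha has to come before it. Tracing all chains that end at Alpha, those tasks are: Charlie, India, Juliet, November, Hotel — 5 in total.
So at minimum 5 tasks come before Alpha, putting Alpha no earlier than position 6. That position is achievable by scheduling exactly those predecessors first.

6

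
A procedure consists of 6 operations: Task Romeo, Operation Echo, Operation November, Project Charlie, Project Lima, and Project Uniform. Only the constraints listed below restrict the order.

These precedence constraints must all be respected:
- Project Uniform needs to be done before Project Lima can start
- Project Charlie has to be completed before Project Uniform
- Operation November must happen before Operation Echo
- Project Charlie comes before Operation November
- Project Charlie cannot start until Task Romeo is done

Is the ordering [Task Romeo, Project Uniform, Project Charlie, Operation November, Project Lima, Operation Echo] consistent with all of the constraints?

No

The sequence places Project Uniform ahead of Project Charlie.
But one of the constraints requires Project Charlie before Project Uniform, so this ordering violates it.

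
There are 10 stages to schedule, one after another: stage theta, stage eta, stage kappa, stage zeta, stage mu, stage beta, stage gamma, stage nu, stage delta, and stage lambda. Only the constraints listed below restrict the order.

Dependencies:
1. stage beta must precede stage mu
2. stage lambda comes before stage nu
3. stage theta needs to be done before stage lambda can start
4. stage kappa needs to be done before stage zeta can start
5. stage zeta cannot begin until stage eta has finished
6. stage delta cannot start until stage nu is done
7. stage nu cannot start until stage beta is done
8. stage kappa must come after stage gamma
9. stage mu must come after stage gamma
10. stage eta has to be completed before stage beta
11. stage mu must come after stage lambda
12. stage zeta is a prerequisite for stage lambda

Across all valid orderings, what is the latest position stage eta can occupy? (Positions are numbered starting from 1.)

4

Following every chain forward from stage eta, the stages that must come later are stage zeta, stage mu, stage beta, stage nu, stage delta, stage lambda — 6 of them.
With 6 mandatory successors out of 10 stages total, the latest slot for stage eta is 10−6 = 4, and it's reachable by doing all non-successors before stage eta.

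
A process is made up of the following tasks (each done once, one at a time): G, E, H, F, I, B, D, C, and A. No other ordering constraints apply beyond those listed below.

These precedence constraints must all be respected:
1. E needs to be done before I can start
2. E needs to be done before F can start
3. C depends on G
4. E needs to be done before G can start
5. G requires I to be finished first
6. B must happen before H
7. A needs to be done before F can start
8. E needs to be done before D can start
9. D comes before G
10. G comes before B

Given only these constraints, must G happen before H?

Following the dependencies: G → B → H.
So G must precede H in any valid ordering.

Yes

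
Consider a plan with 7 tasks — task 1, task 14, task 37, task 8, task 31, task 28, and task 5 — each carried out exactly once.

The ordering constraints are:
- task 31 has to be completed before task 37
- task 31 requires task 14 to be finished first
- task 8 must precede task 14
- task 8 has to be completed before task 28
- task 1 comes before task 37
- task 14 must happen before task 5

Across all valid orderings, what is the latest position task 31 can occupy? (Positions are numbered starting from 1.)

6

The only task forced after task 31 (directly or by a chain) is task 37.
With 1 mandatory successor out of 7 tasks total, the latest slot for task 31 is 7−1 = 6, and it's reachable by doing all non-successors before task 31.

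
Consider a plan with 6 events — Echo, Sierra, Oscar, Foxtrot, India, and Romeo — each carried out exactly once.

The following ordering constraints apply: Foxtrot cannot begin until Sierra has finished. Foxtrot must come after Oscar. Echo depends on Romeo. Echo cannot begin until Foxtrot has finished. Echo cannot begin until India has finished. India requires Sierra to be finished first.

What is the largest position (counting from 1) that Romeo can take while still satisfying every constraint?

5

The only event forced after Romeo (directly or by a chain) is Echo.
So at least 1 event follows Romeo, putting Romeo no later than position 5. That position is achievable by scheduling everything else first.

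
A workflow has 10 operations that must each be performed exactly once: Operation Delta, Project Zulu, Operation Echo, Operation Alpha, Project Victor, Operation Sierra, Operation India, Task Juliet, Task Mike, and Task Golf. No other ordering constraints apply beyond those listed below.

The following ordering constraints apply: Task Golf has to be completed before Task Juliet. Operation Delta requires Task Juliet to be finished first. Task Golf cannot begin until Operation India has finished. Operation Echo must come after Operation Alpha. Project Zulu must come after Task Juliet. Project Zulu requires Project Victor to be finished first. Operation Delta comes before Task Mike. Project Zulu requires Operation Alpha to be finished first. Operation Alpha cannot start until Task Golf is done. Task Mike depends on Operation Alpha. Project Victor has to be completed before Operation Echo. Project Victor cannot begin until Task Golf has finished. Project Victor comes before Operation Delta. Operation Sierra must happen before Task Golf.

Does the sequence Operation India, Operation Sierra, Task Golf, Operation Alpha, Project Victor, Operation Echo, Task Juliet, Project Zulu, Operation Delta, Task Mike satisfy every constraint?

Going through the constraints one by one, each required predecessor appears earlier in the sequence than its dependent — e.g. Operation Alpha (position 4) is before Task Mike (position 10), as required.

Yes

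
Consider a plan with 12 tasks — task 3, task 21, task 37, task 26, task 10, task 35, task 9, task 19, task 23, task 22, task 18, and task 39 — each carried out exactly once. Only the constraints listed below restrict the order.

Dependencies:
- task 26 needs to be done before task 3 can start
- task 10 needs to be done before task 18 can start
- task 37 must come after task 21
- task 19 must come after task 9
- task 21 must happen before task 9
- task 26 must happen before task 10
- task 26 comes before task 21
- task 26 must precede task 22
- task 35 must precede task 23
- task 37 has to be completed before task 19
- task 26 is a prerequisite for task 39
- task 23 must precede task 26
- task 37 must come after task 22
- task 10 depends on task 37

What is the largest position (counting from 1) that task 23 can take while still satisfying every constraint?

2

The tasks that are forced after task 23, directly or by a chain of constraints, are task 3, task 21, task 37, task 26, task 10, task 9, task 19, task 22, task 18, task 39. That's 10 tasks.
With 10 mandatory successors out of 12 tasks total, the latest slot for task 23 is 12−10 = 2, and it's reachable by doing all non-successors before task 23.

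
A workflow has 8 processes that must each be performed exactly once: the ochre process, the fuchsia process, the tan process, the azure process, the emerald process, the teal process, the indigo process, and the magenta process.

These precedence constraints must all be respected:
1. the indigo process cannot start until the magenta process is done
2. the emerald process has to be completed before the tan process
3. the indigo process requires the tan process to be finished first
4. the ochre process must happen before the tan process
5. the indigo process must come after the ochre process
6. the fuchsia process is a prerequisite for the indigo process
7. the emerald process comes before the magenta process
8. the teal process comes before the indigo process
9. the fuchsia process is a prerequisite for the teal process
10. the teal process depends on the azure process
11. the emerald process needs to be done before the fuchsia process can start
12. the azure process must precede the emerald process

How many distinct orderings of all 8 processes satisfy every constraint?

The processes with no prerequisites are the ochre process, the azure process; any of them can be placed first.
Systematically extending each partial ordering one process at a time and counting, there are 54 complete orderings.

54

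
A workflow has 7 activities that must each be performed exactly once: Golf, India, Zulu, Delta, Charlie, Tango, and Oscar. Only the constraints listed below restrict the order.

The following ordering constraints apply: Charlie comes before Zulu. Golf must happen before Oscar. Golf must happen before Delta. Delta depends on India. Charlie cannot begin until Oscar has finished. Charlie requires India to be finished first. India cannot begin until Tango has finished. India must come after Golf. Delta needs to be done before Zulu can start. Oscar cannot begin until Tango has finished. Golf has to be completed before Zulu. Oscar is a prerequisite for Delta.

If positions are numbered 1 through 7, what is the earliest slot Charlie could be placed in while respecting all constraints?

5

The activities that are forced before Charlie, directly or transitively, are Golf, India, Tango, Oscar. That's 4 activities.
With 4 mandatory predecessors, the earliest Charlie can sit is position 4+1 = 5, and placing just those 4 first achieves it.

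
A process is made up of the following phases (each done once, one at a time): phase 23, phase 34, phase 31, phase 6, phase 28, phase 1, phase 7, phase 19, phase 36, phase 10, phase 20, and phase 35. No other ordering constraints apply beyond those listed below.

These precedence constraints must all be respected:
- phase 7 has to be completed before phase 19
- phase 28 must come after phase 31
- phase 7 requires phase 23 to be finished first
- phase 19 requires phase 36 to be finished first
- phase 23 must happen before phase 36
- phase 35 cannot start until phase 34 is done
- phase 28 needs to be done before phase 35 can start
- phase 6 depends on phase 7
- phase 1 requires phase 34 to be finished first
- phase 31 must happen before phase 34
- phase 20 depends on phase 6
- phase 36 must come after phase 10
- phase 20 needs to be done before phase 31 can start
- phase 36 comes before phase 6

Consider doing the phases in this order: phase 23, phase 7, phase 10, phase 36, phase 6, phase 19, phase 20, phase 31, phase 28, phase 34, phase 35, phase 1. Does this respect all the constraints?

Every stated constraint is respected: phase 7 sits at position 2, ahead of phase 19 at position 6, and each of the other listed pairs likewise has the predecessor earlier in the sequence.

Yes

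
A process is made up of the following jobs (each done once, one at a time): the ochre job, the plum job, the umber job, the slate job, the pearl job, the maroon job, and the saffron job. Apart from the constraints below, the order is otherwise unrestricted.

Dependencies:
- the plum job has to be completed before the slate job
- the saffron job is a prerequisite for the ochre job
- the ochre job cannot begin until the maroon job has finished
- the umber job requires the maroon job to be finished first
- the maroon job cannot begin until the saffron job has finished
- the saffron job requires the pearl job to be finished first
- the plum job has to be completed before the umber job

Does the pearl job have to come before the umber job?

Chaining the stated constraints: the pearl job → the saffron job → the maroon job → the umber job.
Hence the pearl job necessarily comes before the umber job.

Yes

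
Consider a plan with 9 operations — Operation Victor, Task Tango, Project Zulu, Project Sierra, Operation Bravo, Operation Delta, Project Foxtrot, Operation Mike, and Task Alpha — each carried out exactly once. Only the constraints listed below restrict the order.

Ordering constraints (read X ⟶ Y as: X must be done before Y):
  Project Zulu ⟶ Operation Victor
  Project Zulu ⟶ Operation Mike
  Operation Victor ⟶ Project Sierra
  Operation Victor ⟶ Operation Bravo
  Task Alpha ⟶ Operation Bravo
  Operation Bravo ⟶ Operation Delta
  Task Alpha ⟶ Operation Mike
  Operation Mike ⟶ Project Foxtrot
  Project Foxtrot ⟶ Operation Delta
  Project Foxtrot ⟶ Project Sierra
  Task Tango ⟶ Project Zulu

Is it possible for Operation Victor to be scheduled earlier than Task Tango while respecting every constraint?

There is a dependency chain Task Tango → Project Zulu → Operation Victor, so Operation Victor always comes after Task Tango.
Hence Operation Victor can never be scheduled before Task Tango.

No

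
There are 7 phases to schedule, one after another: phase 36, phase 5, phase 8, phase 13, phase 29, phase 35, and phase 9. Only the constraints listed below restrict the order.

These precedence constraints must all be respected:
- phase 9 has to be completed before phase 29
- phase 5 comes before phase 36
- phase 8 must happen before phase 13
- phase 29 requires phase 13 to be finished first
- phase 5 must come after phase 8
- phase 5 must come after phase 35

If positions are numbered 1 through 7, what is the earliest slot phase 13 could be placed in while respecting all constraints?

Working backwards through the constraints from phase 13, its only required predecessor is phase 8.
So at minimum 1 phase comes before phase 13, putting phase 13 no earlier than position 2. That position is achievable by scheduling exactly that predecessor first.

2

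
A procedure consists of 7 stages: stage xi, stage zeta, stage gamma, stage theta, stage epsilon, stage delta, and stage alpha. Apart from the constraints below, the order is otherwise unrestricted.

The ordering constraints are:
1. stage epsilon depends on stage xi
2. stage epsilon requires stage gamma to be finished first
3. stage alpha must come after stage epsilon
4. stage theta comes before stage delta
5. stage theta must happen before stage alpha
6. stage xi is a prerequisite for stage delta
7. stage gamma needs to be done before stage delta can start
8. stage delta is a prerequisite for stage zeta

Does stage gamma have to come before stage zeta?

Yes

Tracing the constraints gives a chain: stage gamma → stage delta → stage zeta.
So stage gamma must precede stage zeta in any valid ordering.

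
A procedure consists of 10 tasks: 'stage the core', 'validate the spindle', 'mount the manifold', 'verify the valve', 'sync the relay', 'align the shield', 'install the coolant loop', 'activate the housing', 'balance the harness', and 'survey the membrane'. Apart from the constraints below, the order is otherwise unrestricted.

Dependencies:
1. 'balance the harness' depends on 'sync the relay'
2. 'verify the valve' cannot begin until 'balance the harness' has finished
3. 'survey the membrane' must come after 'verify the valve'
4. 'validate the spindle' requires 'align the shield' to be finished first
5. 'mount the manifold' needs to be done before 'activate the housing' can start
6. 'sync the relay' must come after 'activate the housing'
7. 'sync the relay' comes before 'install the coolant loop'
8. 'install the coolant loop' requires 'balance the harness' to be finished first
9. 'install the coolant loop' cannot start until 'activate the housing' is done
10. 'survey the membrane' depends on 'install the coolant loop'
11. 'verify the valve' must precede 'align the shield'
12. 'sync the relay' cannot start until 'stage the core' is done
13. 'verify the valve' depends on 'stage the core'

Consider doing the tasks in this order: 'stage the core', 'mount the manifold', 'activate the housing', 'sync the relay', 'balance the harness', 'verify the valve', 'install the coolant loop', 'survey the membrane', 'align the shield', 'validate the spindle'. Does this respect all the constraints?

Yes

Going through the constraints one by one, each required predecessor appears earlier in the sequence than its dependent — e.g. 'stage the core' (position 1) is before 'verify the valve' (position 6), as required.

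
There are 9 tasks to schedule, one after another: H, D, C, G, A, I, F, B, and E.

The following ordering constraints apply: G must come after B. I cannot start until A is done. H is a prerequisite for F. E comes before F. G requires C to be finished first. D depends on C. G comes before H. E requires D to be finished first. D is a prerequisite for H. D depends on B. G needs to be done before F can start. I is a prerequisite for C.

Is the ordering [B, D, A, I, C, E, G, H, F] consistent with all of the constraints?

Here C comes after D.
But one of the constraints requires C before D, so this ordering violates it.

No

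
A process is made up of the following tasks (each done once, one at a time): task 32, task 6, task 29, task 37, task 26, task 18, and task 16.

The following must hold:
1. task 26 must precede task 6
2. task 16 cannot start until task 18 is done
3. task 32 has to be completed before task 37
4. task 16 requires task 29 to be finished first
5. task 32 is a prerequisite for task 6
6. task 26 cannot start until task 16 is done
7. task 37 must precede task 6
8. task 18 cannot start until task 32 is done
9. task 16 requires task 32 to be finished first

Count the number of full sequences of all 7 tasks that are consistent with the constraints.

14

The tasks with no prerequisites are task 32, task 29; any of them can be placed first.
Enumerating by repeatedly choosing an available task (one whose prerequisites are all placed) gives 14 distinct complete orderings.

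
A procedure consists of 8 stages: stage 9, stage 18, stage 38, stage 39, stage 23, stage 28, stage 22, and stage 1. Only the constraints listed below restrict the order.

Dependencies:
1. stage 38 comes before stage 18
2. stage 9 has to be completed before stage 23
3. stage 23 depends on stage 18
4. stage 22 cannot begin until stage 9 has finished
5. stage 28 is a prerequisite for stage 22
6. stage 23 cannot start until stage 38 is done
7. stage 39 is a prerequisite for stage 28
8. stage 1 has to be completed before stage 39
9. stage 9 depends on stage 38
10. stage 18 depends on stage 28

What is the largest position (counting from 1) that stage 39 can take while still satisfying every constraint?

Every stage that must follow stage 39 has to come after it. Tracing all chains starting from stage 39, those stages are: stage 18, stage 23, stage 28, stage 22 — 4 in total.
With 4 mandatory successors out of 8 stages total, the latest slot for stage 39 is 8−4 = 4, and it's reachable by doing all non-successors before stage 39.

4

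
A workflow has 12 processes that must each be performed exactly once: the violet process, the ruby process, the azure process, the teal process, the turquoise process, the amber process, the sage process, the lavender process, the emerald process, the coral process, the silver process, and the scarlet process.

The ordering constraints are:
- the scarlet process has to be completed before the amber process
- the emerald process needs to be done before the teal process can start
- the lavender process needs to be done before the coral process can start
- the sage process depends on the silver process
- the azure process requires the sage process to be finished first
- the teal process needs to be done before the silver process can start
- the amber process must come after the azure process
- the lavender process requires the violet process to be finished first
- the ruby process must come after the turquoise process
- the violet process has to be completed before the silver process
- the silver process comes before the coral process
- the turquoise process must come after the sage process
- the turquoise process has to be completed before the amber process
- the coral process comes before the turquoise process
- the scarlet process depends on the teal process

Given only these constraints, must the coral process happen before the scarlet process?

The coral process and the scarlet process are not related by any chain of constraints.
So the coral process can come before the scarlet process or after — it is not forced.

No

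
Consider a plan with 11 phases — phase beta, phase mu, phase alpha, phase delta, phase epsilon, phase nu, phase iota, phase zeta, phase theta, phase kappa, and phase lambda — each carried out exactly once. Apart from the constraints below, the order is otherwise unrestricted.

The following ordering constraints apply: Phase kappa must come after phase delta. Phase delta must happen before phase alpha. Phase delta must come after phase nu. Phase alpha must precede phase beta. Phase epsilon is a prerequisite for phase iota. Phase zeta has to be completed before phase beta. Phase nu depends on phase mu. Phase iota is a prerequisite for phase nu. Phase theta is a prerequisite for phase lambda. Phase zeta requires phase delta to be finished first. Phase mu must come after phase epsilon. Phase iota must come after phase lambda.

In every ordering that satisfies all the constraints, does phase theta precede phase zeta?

There is a constraint chain phase theta → phase lambda → phase iota → phase nu → phase delta → phase zeta.
That forces phase theta before phase zeta in every valid schedule.

Yes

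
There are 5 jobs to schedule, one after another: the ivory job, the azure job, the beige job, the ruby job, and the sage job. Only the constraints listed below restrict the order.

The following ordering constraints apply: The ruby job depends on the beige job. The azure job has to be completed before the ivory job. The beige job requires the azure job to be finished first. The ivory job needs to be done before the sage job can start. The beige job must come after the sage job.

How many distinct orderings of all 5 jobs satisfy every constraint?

The azure job is the only job with nothing required before it, so every ordering starts there.
Continuing from there, at each step only one job has all its prerequisites placed, so the ordering is fully determined — there is exactly 1.

1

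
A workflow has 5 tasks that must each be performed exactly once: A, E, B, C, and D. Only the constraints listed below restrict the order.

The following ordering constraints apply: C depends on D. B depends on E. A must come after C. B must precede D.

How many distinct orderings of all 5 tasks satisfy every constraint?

1

Only E has no prerequisites, so it must go first.
Every task is then forced in turn, so only 1 complete ordering is consistent with the constraints.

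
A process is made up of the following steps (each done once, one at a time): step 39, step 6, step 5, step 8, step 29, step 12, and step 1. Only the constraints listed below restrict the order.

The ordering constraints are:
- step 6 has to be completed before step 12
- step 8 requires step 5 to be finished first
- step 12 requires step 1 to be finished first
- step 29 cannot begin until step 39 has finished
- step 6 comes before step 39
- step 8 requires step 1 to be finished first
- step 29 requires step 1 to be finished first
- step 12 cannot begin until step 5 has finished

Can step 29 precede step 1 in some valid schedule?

No

There is a dependency chain step 1 → step 29, so step 29 always comes after step 1.
So no valid ordering can have step 29 before step 1.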